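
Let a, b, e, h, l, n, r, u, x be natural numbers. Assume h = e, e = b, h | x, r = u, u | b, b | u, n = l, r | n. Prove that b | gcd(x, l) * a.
h = e and e = b, thus h = b. Since h | x, b | x. Since u | b and b | u, u = b. Since r = u, r = b. Because n = l and r | n, r | l. r = b, so b | l. Since b | x, b | gcd(x, l). Then b | gcd(x, l) * a.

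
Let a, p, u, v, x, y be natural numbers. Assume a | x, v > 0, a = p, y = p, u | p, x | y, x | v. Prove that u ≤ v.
y = p and x | y, so x | p. a = p and a | x, hence p | x. x | p, so x = p. Since x | v, p | v. From u | p, u | v. Since v > 0, u ≤ v.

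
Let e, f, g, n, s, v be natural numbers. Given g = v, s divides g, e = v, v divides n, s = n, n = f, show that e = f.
g = v and s divides g, therefore s divides v. s = n, so n divides v. Since v divides n, v = n. Since e = v, e = n. n = f, so e = f.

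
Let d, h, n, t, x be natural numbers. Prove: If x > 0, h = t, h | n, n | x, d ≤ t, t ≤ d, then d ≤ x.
Because t ≤ d and d ≤ t, t = d. Because h | n and n | x, h | x. h = t, so t | x. Since x > 0, t ≤ x. t = d, so d ≤ x.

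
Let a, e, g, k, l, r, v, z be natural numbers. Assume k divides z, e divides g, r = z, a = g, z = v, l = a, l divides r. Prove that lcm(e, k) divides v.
l = a and l divides r, therefore a divides r. a = g, so g divides r. Since e divides g, e divides r. Since r = z, e divides z. Since k divides z, lcm(e, k) divides z. Since z = v, lcm(e, k) divides v.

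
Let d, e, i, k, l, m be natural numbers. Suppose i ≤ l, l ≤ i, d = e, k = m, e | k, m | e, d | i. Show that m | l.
i ≤ l and l ≤ i, therefore i = l. k = m and e | k, hence e | m. m | e, so e = m. Since d = e, d = m. Since d | i, m | i. Since i = l, m | l.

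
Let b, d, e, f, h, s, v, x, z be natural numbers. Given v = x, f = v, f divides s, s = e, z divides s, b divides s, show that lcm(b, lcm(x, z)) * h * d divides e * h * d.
f = v and f divides s, thus v divides s. Since v = x, x divides s. From z divides s, lcm(x, z) divides s. From b divides s, lcm(b, lcm(x, z)) divides s. s = e, so lcm(b, lcm(x, z)) divides e. Then lcm(b, lcm(x, z)) * h divides e * h. Then lcm(b, lcm(x, z)) * h * d divides e * h * d.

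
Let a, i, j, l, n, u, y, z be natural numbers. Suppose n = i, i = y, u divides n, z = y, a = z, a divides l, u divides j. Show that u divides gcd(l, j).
From n = i and i = y, n = y. Since u divides n, u divides y. From a = z and a divides l, z divides l. Since z = y, y divides l. Since u divides y, u divides l. u divides j, so u divides gcd(l, j).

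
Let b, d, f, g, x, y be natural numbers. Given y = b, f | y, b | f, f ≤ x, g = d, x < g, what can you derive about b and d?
b < d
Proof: y = b and f | y, thus f | b. b | f, so f = b. f ≤ x, so b ≤ x. g = d and x < g, thus x < d. Since b ≤ x, b < d.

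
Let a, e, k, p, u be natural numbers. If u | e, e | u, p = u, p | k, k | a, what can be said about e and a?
e | a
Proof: u | e and e | u, thus u = e. p | k and k | a, hence p | a. p = u, so u | a. u = e, so e | a.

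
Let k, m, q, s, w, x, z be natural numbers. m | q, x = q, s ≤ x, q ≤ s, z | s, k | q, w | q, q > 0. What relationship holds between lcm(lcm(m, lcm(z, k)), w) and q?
lcm(lcm(m, lcm(z, k)), w) ≤ q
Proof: x = q and s ≤ x, hence s ≤ q. q ≤ s, so s = q. Since z | s, z | q. Since k | q, lcm(z, k) | q. m | q, so lcm(m, lcm(z, k)) | q. Since w | q, lcm(lcm(m, lcm(z, k)), w) | q. Since q > 0, lcm(lcm(m, lcm(z, k)), w) ≤ q.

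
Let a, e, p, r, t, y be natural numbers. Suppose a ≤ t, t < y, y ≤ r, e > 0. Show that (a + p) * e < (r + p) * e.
t < y and y ≤ r, hence t < r. a ≤ t, so a < r. Then a + p < r + p. Since e > 0, by multiplying by a positive, (a + p) * e < (r + p) * e.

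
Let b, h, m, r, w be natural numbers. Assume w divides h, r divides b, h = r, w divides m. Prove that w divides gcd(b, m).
Because h = r and w divides h, w divides r. r divides b, so w divides b. Because w divides m, w divides gcd(b, m).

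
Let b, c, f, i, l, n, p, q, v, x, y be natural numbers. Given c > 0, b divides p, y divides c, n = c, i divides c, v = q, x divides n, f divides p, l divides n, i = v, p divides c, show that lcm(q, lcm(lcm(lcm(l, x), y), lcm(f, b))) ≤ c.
i = v and v = q, so i = q. Since i divides c, q divides c. l divides n and x divides n, so lcm(l, x) divides n. Since n = c, lcm(l, x) divides c. y divides c, so lcm(lcm(l, x), y) divides c. f divides p and b divides p, so lcm(f, b) divides p. p divides c, so lcm(f, b) divides c. lcm(lcm(l, x), y) divides c, so lcm(lcm(lcm(l, x), y), lcm(f, b)) divides c. Since q divides c, lcm(q, lcm(lcm(lcm(l, x), y), lcm(f, b))) divides c. Since c > 0, lcm(q, lcm(lcm(lcm(l, x), y), lcm(f, b))) ≤ c.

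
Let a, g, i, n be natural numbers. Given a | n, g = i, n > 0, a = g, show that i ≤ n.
a = g and a | n, therefore g | n. n > 0, so g ≤ n. g = i, so i ≤ n.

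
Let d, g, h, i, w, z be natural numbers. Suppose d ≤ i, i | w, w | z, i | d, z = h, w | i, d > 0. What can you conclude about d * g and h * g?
d * g | h * g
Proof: From w | i and i | w, w = i. Because i | d and d > 0, i ≤ d. Since d ≤ i, i = d. Since w = i, w = d. From z = h and w | z, w | h. w = d, so d | h. Then d * g | h * g.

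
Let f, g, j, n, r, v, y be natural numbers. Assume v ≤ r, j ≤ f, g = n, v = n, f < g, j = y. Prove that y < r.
From j = y and j ≤ f, y ≤ f. g = n and f < g, so f < n. v = n and v ≤ r, thus n ≤ r. Since f < n, f < r. Since y ≤ f, y < r.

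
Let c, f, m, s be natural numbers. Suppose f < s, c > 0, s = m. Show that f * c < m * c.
From s = m and f < s, f < m. Since c > 0, f * c < m * c.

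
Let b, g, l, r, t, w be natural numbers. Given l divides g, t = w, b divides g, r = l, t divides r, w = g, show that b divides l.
From t = w and w = g, t = g. Since r = l and t divides r, t divides l. Since t = g, g divides l. Since l divides g, g = l. b divides g, so b divides l.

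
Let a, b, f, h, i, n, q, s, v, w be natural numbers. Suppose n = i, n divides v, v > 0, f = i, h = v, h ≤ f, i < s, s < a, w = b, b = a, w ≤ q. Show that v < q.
From n = i and n divides v, i divides v. v > 0, so i ≤ v. From h = v and h ≤ f, v ≤ f. f = i, so v ≤ i. Since i ≤ v, i = v. From i < s and s < a, i < a. w = b and b = a, hence w = a. w ≤ q, so a ≤ q. i < a, so i < q. Since i = v, v < q.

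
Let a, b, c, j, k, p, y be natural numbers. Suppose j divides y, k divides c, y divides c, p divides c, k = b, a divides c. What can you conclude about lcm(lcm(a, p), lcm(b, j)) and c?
lcm(lcm(a, p), lcm(b, j)) divides c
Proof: Because a divides c and p divides c, lcm(a, p) divides c. Because k = b and k divides c, b divides c. j divides y and y divides c, therefore j divides c. Since b divides c, lcm(b, j) divides c. Since lcm(a, p) divides c, lcm(lcm(a, p), lcm(b, j)) divides c.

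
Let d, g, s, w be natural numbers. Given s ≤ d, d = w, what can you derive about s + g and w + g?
s + g ≤ w + g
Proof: Because d = w and s ≤ d, s ≤ w. Then s + g ≤ w + g.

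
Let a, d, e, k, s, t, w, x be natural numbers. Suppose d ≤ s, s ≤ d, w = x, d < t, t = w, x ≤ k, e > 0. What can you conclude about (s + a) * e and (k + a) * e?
(s + a) * e < (k + a) * e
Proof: From d ≤ s and s ≤ d, d = s. Because t = w and w = x, t = x. Since d < t, d < x. x ≤ k, so d < k. Since d = s, s < k. Then s + a < k + a. Since e > 0, (s + a) * e < (k + a) * e.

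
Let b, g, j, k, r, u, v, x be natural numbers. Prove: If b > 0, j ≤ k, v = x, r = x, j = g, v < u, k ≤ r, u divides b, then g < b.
j = g and j ≤ k, hence g ≤ k. From r = x and k ≤ r, k ≤ x. Since g ≤ k, g ≤ x. v = x and v < u, so x < u. g ≤ x, so g < u. u divides b and b > 0, therefore u ≤ b. Since g < u, g < b.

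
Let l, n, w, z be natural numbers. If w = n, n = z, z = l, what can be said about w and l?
w = l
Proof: w = n and n = z, thus w = z. Since z = l, w = l.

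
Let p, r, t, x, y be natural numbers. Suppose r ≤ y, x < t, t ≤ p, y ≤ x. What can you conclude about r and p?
r < p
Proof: y ≤ x and x < t, so y < t. Because r ≤ y, r < t. Since t ≤ p, r < p.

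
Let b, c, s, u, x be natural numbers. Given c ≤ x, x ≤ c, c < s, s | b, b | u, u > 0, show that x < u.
c ≤ x and x ≤ c, hence c = x. c < s, so x < s. s | b and b | u, thus s | u. u > 0, so s ≤ u. Since x < s, x < u.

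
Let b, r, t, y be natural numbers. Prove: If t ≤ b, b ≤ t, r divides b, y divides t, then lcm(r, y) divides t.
b ≤ t and t ≤ b, so b = t. Since r divides b, r divides t. y divides t, so lcm(r, y) divides t.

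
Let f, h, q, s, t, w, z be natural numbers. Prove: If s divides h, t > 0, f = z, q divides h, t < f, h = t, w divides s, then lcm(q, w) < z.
w divides s and s divides h, hence w divides h. q divides h, so lcm(q, w) divides h. h = t, so lcm(q, w) divides t. t > 0, so lcm(q, w) ≤ t. f = z and t < f, so t < z. From lcm(q, w) ≤ t, lcm(q, w) < z.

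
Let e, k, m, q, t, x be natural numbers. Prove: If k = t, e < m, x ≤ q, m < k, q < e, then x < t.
Because q < e and e < m, q < m. k = t and m < k, thus m < t. Since q < m, q < t. Since x ≤ q, x < t.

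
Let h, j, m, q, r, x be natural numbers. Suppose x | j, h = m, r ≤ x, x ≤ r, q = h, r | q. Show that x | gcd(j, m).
r ≤ x and x ≤ r, so r = x. From q = h and r | q, r | h. r = x, so x | h. h = m, so x | m. From x | j, x | gcd(j, m).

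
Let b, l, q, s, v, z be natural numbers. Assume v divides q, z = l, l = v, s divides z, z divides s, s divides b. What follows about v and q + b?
v divides q + b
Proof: z = l and l = v, so z = v. s divides z and z divides s, hence s = z. Since s divides b, z divides b. z = v, so v divides b. v divides q, so v divides q + b.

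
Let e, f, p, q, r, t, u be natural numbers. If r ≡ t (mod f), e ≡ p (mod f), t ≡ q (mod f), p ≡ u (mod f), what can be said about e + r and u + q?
e + r ≡ u + q (mod f)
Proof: e ≡ p (mod f) and p ≡ u (mod f), thus e ≡ u (mod f). r ≡ t (mod f) and t ≡ q (mod f), so r ≡ q (mod f). Combining with e ≡ u (mod f), by adding congruences, e + r ≡ u + q (mod f).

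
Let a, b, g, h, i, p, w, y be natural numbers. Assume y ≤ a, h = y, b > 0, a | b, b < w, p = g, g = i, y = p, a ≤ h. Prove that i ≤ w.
y = p and p = g, so y = g. Since g = i, y = i. h = y and a ≤ h, so a ≤ y. Because y ≤ a, a = y. a | b and b > 0, therefore a ≤ b. Since a = y, y ≤ b. b < w, so y < w. From y = i, i < w. Then i ≤ w.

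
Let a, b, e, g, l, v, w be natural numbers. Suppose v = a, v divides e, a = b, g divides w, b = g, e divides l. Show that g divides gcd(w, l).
v = a and a = b, therefore v = b. v divides e and e divides l, hence v divides l. v = b, so b divides l. b = g, so g divides l. g divides w, so g divides gcd(w, l).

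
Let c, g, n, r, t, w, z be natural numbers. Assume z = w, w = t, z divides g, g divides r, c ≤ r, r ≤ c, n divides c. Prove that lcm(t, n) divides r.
z = w and w = t, so z = t. z divides g and g divides r, hence z divides r. From z = t, t divides r. c ≤ r and r ≤ c, hence c = r. n divides c, so n divides r. t divides r, so lcm(t, n) divides r.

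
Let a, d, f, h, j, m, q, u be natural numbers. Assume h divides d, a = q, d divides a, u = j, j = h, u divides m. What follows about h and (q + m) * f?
h divides (q + m) * f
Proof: a = q and d divides a, so d divides q. h divides d, so h divides q. u = j and j = h, therefore u = h. u divides m, so h divides m. h divides q, so h divides q + m. Then h divides (q + m) * f.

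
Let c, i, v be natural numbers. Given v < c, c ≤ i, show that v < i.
Since v < c and c ≤ i, by transitivity, v < i.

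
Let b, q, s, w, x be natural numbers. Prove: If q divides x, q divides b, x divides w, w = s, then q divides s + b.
q divides x and x divides w, therefore q divides w. w = s, so q divides s. q divides b, so q divides s + b.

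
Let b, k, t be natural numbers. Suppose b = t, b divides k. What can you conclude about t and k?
t divides k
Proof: b = t and b divides k. By substitution, t divides k.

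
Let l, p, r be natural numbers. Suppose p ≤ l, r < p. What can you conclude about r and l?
r < l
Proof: r < p and p ≤ l. By transitivity, r < l.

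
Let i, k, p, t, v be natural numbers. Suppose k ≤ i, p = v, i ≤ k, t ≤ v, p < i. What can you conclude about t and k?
t < k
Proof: i ≤ k and k ≤ i, therefore i = k. Since p < i, p < k. p = v, so v < k. t ≤ v, so t < k.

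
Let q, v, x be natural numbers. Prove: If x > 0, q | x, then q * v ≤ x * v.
q | x and x > 0, therefore q ≤ x. Then q * v ≤ x * v.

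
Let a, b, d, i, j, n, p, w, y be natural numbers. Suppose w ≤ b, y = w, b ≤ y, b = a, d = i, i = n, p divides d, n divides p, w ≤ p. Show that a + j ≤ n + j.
Since y = w and b ≤ y, b ≤ w. w ≤ b, so w = b. Because b = a, w = a. Because d = i and i = n, d = n. Since p divides d, p divides n. n divides p, so p = n. w ≤ p, so w ≤ n. w = a, so a ≤ n. Then a + j ≤ n + j.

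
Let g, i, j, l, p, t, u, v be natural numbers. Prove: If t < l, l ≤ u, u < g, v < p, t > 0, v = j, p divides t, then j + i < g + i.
p divides t and t > 0, thus p ≤ t. Since v < p, v < t. v = j, so j < t. Since t < l, j < l. l ≤ u and u < g, so l < g. From j < l, j < g. Then j + i < g + i.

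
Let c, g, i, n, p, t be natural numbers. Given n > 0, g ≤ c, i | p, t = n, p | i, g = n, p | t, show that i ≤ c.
p | i and i | p, hence p = i. From t = n and p | t, p | n. p = i, so i | n. n > 0, so i ≤ n. g = n and g ≤ c, hence n ≤ c. i ≤ n, so i ≤ c.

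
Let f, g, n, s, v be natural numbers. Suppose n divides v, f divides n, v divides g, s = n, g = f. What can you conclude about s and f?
s = f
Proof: Because n divides v and v divides g, n divides g. Since g = f, n divides f. From f divides n, n = f. Since s = n, s = f.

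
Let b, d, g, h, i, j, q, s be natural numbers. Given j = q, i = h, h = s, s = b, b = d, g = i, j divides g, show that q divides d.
From i = h and h = s, i = s. From s = b, i = b. Because b = d, i = d. Because g = i and j divides g, j divides i. Since i = d, j divides d. From j = q, q divides d.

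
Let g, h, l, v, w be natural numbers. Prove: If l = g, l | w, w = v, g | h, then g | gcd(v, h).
w = v and l | w, thus l | v. Since l = g, g | v. g | h, so g | gcd(v, h).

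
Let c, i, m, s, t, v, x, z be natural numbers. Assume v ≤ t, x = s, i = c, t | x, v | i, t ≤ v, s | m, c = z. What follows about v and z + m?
v | z + m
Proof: i = c and c = z, so i = z. Since v | i, v | z. t ≤ v and v ≤ t, therefore t = v. x = s and t | x, therefore t | s. Since t = v, v | s. Since s | m, v | m. Since v | z, v | z + m.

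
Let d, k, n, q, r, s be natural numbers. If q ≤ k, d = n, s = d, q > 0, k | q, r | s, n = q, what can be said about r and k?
r | k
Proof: k | q and q > 0, hence k ≤ q. q ≤ k, so q = k. From s = d and d = n, s = n. Since n = q, s = q. Since r | s, r | q. q = k, so r | k.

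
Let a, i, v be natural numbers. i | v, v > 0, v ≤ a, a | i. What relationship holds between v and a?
v = a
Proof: a | i and i | v, hence a | v. Since v > 0, a ≤ v. From v ≤ a, v = a.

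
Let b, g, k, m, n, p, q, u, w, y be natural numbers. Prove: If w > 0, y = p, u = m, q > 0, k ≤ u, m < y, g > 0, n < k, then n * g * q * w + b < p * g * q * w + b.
Since u = m and k ≤ u, k ≤ m. Because n < k, n < m. y = p and m < y, so m < p. Since n < m, n < p. Since g > 0, by multiplying by a positive, n * g < p * g. Since q > 0, by multiplying by a positive, n * g * q < p * g * q. Combining with w > 0, by multiplying by a positive, n * g * q * w < p * g * q * w. Then n * g * q * w + b < p * g * q * w + b.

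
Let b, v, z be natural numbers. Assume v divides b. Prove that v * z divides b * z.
v divides b. By multiplying both sides, v * z divides b * z.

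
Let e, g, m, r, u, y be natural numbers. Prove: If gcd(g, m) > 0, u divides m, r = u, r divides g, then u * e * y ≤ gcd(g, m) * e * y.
Since r = u and r divides g, u divides g. u divides m, so u divides gcd(g, m). Because gcd(g, m) > 0, u ≤ gcd(g, m). By multiplying by a non-negative, u * e ≤ gcd(g, m) * e. By multiplying by a non-negative, u * e * y ≤ gcd(g, m) * e * y.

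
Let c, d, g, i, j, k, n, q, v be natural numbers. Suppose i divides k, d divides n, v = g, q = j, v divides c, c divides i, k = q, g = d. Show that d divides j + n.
v divides c and c divides i, thus v divides i. v = g, so g divides i. g = d, so d divides i. k = q and i divides k, so i divides q. Since q = j, i divides j. d divides i, so d divides j. d divides n, so d divides j + n.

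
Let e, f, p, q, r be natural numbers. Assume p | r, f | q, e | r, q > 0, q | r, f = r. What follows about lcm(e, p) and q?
lcm(e, p) ≤ q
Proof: Because f = r and f | q, r | q. q | r, so r = q. Because e | r and p | r, lcm(e, p) | r. Because r = q, lcm(e, p) | q. q > 0, so lcm(e, p) ≤ q.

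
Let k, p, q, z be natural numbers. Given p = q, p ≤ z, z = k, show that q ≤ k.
Because z = k and p ≤ z, p ≤ k. Since p = q, q ≤ k.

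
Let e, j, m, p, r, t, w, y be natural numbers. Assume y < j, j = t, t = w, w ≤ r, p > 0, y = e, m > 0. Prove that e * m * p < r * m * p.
j = t and t = w, so j = w. Because y < j, y < w. w ≤ r, so y < r. Since y = e, e < r. Since m > 0, by multiplying by a positive, e * m < r * m. Because p > 0, by multiplying by a positive, e * m * p < r * m * p.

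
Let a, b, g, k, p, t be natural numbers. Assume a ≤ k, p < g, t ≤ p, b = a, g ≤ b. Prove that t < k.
t ≤ p and p < g, so t < g. Since g ≤ b, t < b. Since b = a, t < a. a ≤ k, so t < k.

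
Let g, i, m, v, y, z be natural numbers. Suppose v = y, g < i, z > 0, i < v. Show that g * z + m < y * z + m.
Since v = y and i < v, i < y. Since g < i, g < y. Because z > 0, by multiplying by a positive, g * z < y * z. Then g * z + m < y * z + m.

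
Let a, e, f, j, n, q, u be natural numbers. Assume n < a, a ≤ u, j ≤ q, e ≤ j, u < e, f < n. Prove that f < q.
Since f < n and n < a, f < a. From u < e and e ≤ j, u < j. a ≤ u, so a < j. Since f < a, f < j. j ≤ q, so f < q.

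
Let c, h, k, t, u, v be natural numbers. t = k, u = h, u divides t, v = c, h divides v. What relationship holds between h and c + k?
h divides c + k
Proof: v = c and h divides v, therefore h divides c. Since t = k and u divides t, u divides k. u = h, so h divides k. From h divides c, h divides c + k.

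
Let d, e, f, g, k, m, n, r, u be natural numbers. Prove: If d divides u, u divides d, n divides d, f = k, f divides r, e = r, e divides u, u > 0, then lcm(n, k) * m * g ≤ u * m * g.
d divides u and u divides d, thus d = u. n divides d, so n divides u. e = r and e divides u, thus r divides u. Since f divides r, f divides u. f = k, so k divides u. n divides u, so lcm(n, k) divides u. Since u > 0, lcm(n, k) ≤ u. By multiplying by a non-negative, lcm(n, k) * m ≤ u * m. By multiplying by a non-negative, lcm(n, k) * m * g ≤ u * m * g.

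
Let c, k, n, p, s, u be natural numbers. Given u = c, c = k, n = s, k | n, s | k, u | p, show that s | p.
From u = c and c = k, u = k. Because n = s and k | n, k | s. s | k, so k = s. Since u = k, u = s. Since u | p, s | p.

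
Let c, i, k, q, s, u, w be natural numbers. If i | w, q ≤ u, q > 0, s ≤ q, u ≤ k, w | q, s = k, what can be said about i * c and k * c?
i * c ≤ k * c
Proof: q ≤ u and u ≤ k, thus q ≤ k. s = k and s ≤ q, hence k ≤ q. q ≤ k, so q = k. Because i | w and w | q, i | q. q > 0, so i ≤ q. Since q = k, i ≤ k. Then i * c ≤ k * c.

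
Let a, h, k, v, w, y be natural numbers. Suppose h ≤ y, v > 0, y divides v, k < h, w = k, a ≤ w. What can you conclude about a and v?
a < v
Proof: w = k and a ≤ w, so a ≤ k. k < h, so a < h. y divides v and v > 0, therefore y ≤ v. Since h ≤ y, h ≤ v. a < h, so a < v.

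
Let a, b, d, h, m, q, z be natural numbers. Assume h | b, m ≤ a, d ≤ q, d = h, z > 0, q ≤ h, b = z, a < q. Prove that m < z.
From m ≤ a and a < q, m < q. Since d = h and d ≤ q, h ≤ q. Since q ≤ h, h = q. From b = z and h | b, h | z. From h = q, q | z. Since z > 0, q ≤ z. m < q, so m < z.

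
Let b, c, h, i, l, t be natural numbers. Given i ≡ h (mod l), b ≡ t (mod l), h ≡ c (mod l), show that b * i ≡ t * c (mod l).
Because i ≡ h (mod l) and h ≡ c (mod l), i ≡ c (mod l). Since b ≡ t (mod l), by multiplying congruences, b * i ≡ t * c (mod l).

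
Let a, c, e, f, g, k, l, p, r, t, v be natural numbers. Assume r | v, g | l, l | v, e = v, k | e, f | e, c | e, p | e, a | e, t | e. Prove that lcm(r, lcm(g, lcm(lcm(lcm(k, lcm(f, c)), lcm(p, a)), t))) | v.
Since g | l and l | v, g | v. f | e and c | e, thus lcm(f, c) | e. From k | e, lcm(k, lcm(f, c)) | e. Since p | e and a | e, lcm(p, a) | e. Since lcm(k, lcm(f, c)) | e, lcm(lcm(k, lcm(f, c)), lcm(p, a)) | e. t | e, so lcm(lcm(lcm(k, lcm(f, c)), lcm(p, a)), t) | e. e = v, so lcm(lcm(lcm(k, lcm(f, c)), lcm(p, a)), t) | v. Since g | v, lcm(g, lcm(lcm(lcm(k, lcm(f, c)), lcm(p, a)), t)) | v. r | v, so lcm(r, lcm(g, lcm(lcm(lcm(k, lcm(f, c)), lcm(p, a)), t))) | v.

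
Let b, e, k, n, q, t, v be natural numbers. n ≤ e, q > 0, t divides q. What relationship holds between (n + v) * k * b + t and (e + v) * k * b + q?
(n + v) * k * b + t ≤ (e + v) * k * b + q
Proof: n ≤ e, thus n + v ≤ e + v. By multiplying by a non-negative, (n + v) * k ≤ (e + v) * k. By multiplying by a non-negative, (n + v) * k * b ≤ (e + v) * k * b. t divides q and q > 0, so t ≤ q. From (n + v) * k * b ≤ (e + v) * k * b, (n + v) * k * b + t ≤ (e + v) * k * b + q.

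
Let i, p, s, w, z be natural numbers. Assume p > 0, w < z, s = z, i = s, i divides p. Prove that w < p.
i = s and s = z, so i = z. i divides p and p > 0, therefore i ≤ p. Since i = z, z ≤ p. Since w < z, w < p.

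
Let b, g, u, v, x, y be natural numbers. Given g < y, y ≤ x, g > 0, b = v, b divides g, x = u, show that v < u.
b = v and b divides g, therefore v divides g. g > 0, so v ≤ g. x = u and y ≤ x, hence y ≤ u. g < y, so g < u. Since v ≤ g, v < u.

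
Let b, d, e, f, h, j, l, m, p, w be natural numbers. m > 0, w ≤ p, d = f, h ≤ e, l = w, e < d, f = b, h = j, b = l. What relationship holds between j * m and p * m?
j * m < p * m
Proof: Since f = b and b = l, f = l. Since d = f, d = l. e < d, so e < l. Since l = w, e < w. w ≤ p, so e < p. Since h ≤ e, h < p. Since h = j, j < p. Using m > 0, by multiplying by a positive, j * m < p * m.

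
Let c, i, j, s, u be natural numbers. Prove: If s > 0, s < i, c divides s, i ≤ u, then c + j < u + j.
c divides s and s > 0, therefore c ≤ s. From s < i and i ≤ u, s < u. Since c ≤ s, c < u. Then c + j < u + j.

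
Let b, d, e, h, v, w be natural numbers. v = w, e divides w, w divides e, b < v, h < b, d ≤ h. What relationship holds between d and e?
d < e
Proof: w divides e and e divides w, thus w = e. Because v = w, v = e. b < v, so b < e. h < b, so h < e. Because d ≤ h, d < e.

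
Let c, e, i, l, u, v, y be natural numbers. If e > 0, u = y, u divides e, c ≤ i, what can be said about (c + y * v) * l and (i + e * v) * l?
(c + y * v) * l ≤ (i + e * v) * l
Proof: Since u = y and u divides e, y divides e. Since e > 0, y ≤ e. By multiplying by a non-negative, y * v ≤ e * v. c ≤ i, so c + y * v ≤ i + e * v. By multiplying by a non-negative, (c + y * v) * l ≤ (i + e * v) * l.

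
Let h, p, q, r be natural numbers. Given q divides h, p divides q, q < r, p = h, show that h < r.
p = h and p divides q, thus h divides q. From q divides h, q = h. q < r, so h < r.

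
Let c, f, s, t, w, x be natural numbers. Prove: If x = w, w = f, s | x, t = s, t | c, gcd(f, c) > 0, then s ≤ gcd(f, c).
x = w and w = f, thus x = f. Since s | x, s | f. From t = s and t | c, s | c. Since s | f, s | gcd(f, c). Since gcd(f, c) > 0, s ≤ gcd(f, c).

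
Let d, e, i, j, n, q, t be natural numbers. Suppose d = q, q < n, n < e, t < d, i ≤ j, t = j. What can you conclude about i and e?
i < e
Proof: t = j and t < d, therefore j < d. Since d = q, j < q. q < n, so j < n. Since n < e, j < e. Since i ≤ j, i < e.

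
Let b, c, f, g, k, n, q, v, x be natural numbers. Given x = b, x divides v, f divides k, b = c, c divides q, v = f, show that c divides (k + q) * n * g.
x = b and x divides v, so b divides v. v = f, so b divides f. Since b = c, c divides f. f divides k, so c divides k. Since c divides q, c divides k + q. Then c divides (k + q) * n. Then c divides (k + q) * n * g.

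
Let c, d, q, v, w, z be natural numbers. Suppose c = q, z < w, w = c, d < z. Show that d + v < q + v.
Since w = c and c = q, w = q. d < z and z < w, hence d < w. Because w = q, d < q. Then d + v < q + v.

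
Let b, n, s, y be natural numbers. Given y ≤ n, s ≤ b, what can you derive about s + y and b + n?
s + y ≤ b + n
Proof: Since s ≤ b and y ≤ n, by adding inequalities, s + y ≤ b + n.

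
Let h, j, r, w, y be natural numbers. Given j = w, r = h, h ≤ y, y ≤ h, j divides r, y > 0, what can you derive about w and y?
w ≤ y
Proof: Because h ≤ y and y ≤ h, h = y. Since r = h, r = y. Because j divides r, j divides y. y > 0, so j ≤ y. Since j = w, w ≤ y.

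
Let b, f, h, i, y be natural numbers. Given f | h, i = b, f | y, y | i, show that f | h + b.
i = b and y | i, hence y | b. Since f | y, f | b. f | h, so f | h + b.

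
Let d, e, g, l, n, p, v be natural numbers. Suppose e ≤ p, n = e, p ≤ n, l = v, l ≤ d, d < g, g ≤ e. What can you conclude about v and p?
v < p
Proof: n = e and p ≤ n, thus p ≤ e. Since e ≤ p, e = p. d < g and g ≤ e, so d < e. l ≤ d, so l < e. l = v, so v < e. e = p, so v < p.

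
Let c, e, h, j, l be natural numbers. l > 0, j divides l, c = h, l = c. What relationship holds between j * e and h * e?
j * e ≤ h * e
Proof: l = c and c = h, therefore l = h. Because j divides l and l > 0, j ≤ l. l = h, so j ≤ h. By multiplying by a non-negative, j * e ≤ h * e.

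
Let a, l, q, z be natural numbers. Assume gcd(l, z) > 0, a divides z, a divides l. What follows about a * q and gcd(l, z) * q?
a * q ≤ gcd(l, z) * q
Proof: Because a divides l and a divides z, a divides gcd(l, z). Because gcd(l, z) > 0, a ≤ gcd(l, z). By multiplying by a non-negative, a * q ≤ gcd(l, z) * q.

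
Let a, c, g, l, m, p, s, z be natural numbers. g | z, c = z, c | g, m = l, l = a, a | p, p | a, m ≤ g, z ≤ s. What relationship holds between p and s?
p ≤ s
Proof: Since c = z and c | g, z | g. Since g | z, g = z. m = l and l = a, hence m = a. Because a | p and p | a, a = p. m = a, so m = p. m ≤ g, so p ≤ g. Since g = z, p ≤ z. From z ≤ s, p ≤ s.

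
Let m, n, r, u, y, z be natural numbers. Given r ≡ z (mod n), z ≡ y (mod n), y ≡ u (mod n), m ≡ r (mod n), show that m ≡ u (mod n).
m ≡ r (mod n) and r ≡ z (mod n), hence m ≡ z (mod n). z ≡ y (mod n), so m ≡ y (mod n). Since y ≡ u (mod n), m ≡ u (mod n).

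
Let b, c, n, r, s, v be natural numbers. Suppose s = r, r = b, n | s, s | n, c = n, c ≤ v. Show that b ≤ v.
Because s = r and r = b, s = b. n | s and s | n, therefore n = s. c = n and c ≤ v, thus n ≤ v. n = s, so s ≤ v. Since s = b, b ≤ v.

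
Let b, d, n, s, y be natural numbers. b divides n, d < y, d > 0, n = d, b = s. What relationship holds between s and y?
s < y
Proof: From n = d and b divides n, b divides d. Because d > 0, b ≤ d. d < y, so b < y. Since b = s, s < y.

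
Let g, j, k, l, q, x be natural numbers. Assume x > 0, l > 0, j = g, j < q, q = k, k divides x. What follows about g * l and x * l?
g * l < x * l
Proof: q = k and j < q, hence j < k. Since j = g, g < k. From k divides x and x > 0, k ≤ x. Because g < k, g < x. Because l > 0, by multiplying by a positive, g * l < x * l.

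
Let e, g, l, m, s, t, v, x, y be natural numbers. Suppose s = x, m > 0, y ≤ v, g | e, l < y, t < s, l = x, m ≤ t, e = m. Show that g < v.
Since e = m and g | e, g | m. Since m > 0, g ≤ m. m ≤ t and t < s, therefore m < s. s = x, so m < x. Because l = x and l < y, x < y. From y ≤ v, x < v. Since m < x, m < v. g ≤ m, so g < v.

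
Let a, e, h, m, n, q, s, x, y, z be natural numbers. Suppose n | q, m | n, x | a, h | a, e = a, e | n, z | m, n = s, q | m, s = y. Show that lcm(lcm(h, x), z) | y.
n = s and s = y, therefore n = y. Because h | a and x | a, lcm(h, x) | a. e = a and e | n, hence a | n. Since lcm(h, x) | a, lcm(h, x) | n. n | q and q | m, therefore n | m. m | n, so m = n. From z | m, z | n. lcm(h, x) | n, so lcm(lcm(h, x), z) | n. n = y, so lcm(lcm(h, x), z) | y.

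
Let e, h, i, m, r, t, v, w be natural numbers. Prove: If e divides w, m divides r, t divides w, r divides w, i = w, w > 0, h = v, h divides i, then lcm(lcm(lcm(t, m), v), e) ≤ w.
m divides r and r divides w, thus m divides w. Since t divides w, lcm(t, m) divides w. Because i = w and h divides i, h divides w. Since h = v, v divides w. Since lcm(t, m) divides w, lcm(lcm(t, m), v) divides w. Since e divides w, lcm(lcm(lcm(t, m), v), e) divides w. From w > 0, lcm(lcm(lcm(t, m), v), e) ≤ w.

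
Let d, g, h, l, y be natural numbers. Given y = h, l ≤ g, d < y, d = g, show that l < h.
Since y = h and d < y, d < h. Since d = g, g < h. From l ≤ g, l < h.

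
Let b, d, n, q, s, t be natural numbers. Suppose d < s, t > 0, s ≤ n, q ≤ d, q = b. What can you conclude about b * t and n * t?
b * t < n * t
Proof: q ≤ d and d < s, therefore q < s. q = b, so b < s. s ≤ n, so b < n. Because t > 0, by multiplying by a positive, b * t < n * t.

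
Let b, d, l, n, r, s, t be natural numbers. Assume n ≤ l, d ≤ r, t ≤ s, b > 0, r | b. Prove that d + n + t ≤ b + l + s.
r | b and b > 0, thus r ≤ b. d ≤ r, so d ≤ b. n ≤ l and t ≤ s, hence n + t ≤ l + s. Since d ≤ b, d + n + t ≤ b + l + s.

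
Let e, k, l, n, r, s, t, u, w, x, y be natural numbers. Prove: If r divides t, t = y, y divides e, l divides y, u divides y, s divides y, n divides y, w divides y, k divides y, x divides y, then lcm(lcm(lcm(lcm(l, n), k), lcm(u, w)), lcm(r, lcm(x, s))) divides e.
l divides y and n divides y, therefore lcm(l, n) divides y. Since k divides y, lcm(lcm(l, n), k) divides y. u divides y and w divides y, therefore lcm(u, w) divides y. lcm(lcm(l, n), k) divides y, so lcm(lcm(lcm(l, n), k), lcm(u, w)) divides y. Since t = y and r divides t, r divides y. Since x divides y and s divides y, lcm(x, s) divides y. Since r divides y, lcm(r, lcm(x, s)) divides y. lcm(lcm(lcm(l, n), k), lcm(u, w)) divides y, so lcm(lcm(lcm(lcm(l, n), k), lcm(u, w)), lcm(r, lcm(x, s))) divides y. y divides e, so lcm(lcm(lcm(lcm(l, n), k), lcm(u, w)), lcm(r, lcm(x, s))) divides e.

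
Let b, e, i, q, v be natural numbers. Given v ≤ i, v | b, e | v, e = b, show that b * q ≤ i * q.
e = b and e | v, thus b | v. v | b, so v = b. Since v ≤ i, b ≤ i. Then b * q ≤ i * q.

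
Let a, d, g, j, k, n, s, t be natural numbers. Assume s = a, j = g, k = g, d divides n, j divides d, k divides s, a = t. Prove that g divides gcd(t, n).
From s = a and a = t, s = t. k = g and k divides s, so g divides s. s = t, so g divides t. From j = g and j divides d, g divides d. d divides n, so g divides n. g divides t, so g divides gcd(t, n).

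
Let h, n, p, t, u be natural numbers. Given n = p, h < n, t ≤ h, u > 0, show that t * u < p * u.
Since t ≤ h and h < n, t < n. Since n = p, t < p. From u > 0, t * u < p * u.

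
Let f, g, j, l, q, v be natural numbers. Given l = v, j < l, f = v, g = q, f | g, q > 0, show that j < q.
l = v and j < l, so j < v. g = q and f | g, therefore f | q. q > 0, so f ≤ q. f = v, so v ≤ q. j < v, so j < q.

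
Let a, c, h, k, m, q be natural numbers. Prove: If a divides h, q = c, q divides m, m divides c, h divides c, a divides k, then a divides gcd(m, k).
Because q = c and q divides m, c divides m. Since m divides c, c = m. Since h divides c, h divides m. a divides h, so a divides m. a divides k, so a divides gcd(m, k).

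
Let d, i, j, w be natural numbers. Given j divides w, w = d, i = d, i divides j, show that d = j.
w = d and j divides w, thus j divides d. From i = d and i divides j, d divides j. j divides d, so j = d. Then d = j.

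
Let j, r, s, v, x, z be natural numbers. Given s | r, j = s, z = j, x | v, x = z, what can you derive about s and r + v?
s | r + v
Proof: x = z and z = j, so x = j. x | v, so j | v. j = s, so s | v. Since s | r, s | r + v.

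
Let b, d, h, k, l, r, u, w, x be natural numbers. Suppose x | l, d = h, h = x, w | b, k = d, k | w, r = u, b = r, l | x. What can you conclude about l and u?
l | u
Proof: x | l and l | x, therefore x = l. Since h = x, h = l. Since k = d and d = h, k = h. k | w and w | b, hence k | b. Since b = r, k | r. Since r = u, k | u. k = h, so h | u. Since h = l, l | u.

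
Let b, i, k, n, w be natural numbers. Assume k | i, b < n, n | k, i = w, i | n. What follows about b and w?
b < w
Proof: Because n | k and k | i, n | i. Since i | n, n = i. Since i = w, n = w. b < n, so b < w.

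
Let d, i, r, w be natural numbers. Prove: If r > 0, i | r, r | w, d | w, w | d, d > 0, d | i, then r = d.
Since w | d and d | w, w = d. Because r | w, r | d. d > 0, so r ≤ d. d | i and i | r, therefore d | r. From r > 0, d ≤ r. r ≤ d, so r = d.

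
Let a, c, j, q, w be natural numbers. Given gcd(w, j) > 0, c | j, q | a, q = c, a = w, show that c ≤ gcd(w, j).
a = w and q | a, hence q | w. Since q = c, c | w. c | j, so c | gcd(w, j). Since gcd(w, j) > 0, c ≤ gcd(w, j).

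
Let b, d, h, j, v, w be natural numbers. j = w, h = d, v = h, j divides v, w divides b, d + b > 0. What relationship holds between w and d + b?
w ≤ d + b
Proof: v = h and j divides v, thus j divides h. h = d, so j divides d. j = w, so w divides d. Since w divides b, w divides d + b. d + b > 0, so w ≤ d + b.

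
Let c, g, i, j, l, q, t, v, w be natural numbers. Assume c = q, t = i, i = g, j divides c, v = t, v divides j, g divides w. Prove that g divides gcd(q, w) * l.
t = i and i = g, therefore t = g. v = t and v divides j, hence t divides j. Because c = q and j divides c, j divides q. Since t divides j, t divides q. Since t = g, g divides q. g divides w, so g divides gcd(q, w). Then g divides gcd(q, w) * l.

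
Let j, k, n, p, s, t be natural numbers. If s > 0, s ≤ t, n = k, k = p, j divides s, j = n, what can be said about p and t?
p ≤ t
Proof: Because j = n and j divides s, n divides s. From n = k, k divides s. Since s > 0, k ≤ s. Since k = p, p ≤ s. s ≤ t, so p ≤ t.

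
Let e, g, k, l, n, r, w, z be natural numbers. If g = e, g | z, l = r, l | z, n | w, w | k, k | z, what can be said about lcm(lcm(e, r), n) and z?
lcm(lcm(e, r), n) | z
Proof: g = e and g | z, therefore e | z. From l = r and l | z, r | z. Since e | z, lcm(e, r) | z. n | w and w | k, therefore n | k. Since k | z, n | z. lcm(e, r) | z, so lcm(lcm(e, r), n) | z.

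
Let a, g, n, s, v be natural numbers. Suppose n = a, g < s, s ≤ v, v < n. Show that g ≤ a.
s ≤ v and v < n, so s < n. Because g < s, g < n. Since n = a, g < a. Then g ≤ a.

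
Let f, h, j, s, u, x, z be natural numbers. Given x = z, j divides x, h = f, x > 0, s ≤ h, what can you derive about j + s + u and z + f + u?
j + s + u ≤ z + f + u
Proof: Since j divides x and x > 0, j ≤ x. Since x = z, j ≤ z. Because h = f and s ≤ h, s ≤ f. Since j ≤ z, j + s ≤ z + f. Then j + s + u ≤ z + f + u.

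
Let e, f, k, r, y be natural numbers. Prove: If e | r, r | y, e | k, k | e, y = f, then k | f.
Because e | k and k | e, e = k. e | r, so k | r. y = f and r | y, therefore r | f. k | r, so k | f.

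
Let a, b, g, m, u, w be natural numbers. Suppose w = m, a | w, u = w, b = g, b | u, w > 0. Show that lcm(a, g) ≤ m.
Because b = g and b | u, g | u. u = w, so g | w. Since a | w, lcm(a, g) | w. w > 0, so lcm(a, g) ≤ w. Because w = m, lcm(a, g) ≤ m.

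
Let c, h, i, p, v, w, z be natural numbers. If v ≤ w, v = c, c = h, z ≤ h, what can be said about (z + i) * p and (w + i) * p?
(z + i) * p ≤ (w + i) * p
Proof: v = c and c = h, hence v = h. Since v ≤ w, h ≤ w. Since z ≤ h, z ≤ w. Then z + i ≤ w + i. Then (z + i) * p ≤ (w + i) * p.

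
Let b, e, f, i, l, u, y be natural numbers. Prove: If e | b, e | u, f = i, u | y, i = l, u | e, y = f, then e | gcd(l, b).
y = f and f = i, therefore y = i. u | e and e | u, therefore u = e. u | y, so e | y. y = i, so e | i. Since i = l, e | l. Since e | b, e | gcd(l, b).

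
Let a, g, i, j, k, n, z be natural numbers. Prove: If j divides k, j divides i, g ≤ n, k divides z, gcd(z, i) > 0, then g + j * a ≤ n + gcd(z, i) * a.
j divides k and k divides z, hence j divides z. Since j divides i, j divides gcd(z, i). gcd(z, i) > 0, so j ≤ gcd(z, i). By multiplying by a non-negative, j * a ≤ gcd(z, i) * a. Since g ≤ n, g + j * a ≤ n + gcd(z, i) * a.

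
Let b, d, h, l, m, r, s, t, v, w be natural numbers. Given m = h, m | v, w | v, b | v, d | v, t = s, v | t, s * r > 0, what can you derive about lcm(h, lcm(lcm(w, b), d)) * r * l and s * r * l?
lcm(h, lcm(lcm(w, b), d)) * r * l ≤ s * r * l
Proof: Since m = h and m | v, h | v. w | v and b | v, hence lcm(w, b) | v. d | v, so lcm(lcm(w, b), d) | v. h | v, so lcm(h, lcm(lcm(w, b), d)) | v. Because t = s and v | t, v | s. lcm(h, lcm(lcm(w, b), d)) | v, so lcm(h, lcm(lcm(w, b), d)) | s. Then lcm(h, lcm(lcm(w, b), d)) * r | s * r. Since s * r > 0, lcm(h, lcm(lcm(w, b), d)) * r ≤ s * r. Then lcm(h, lcm(lcm(w, b), d)) * r * l ≤ s * r * l.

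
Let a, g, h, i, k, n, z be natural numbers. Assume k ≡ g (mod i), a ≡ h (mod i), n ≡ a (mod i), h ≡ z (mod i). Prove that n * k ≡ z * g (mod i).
n ≡ a (mod i) and a ≡ h (mod i), thus n ≡ h (mod i). Since h ≡ z (mod i), n ≡ z (mod i). Since k ≡ g (mod i), n * k ≡ z * g (mod i).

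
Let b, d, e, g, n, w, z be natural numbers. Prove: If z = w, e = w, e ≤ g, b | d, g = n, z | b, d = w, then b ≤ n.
Because z = w and z | b, w | b. d = w and b | d, thus b | w. w | b, so w = b. Since e = w, e = b. From g = n and e ≤ g, e ≤ n. e = b, so b ≤ n.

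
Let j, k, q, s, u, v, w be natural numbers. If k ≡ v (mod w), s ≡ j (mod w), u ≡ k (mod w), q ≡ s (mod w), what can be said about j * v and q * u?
j * v ≡ q * u (mod w)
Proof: q ≡ s (mod w) and s ≡ j (mod w), so q ≡ j (mod w). u ≡ k (mod w) and k ≡ v (mod w), thus u ≡ v (mod w). q ≡ j (mod w), so q * u ≡ j * v (mod w). Then j * v ≡ q * u (mod w).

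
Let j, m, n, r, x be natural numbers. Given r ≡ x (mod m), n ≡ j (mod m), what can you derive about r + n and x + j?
r + n ≡ x + j (mod m)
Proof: From r ≡ x (mod m) and n ≡ j (mod m), by adding congruences, r + n ≡ x + j (mod m).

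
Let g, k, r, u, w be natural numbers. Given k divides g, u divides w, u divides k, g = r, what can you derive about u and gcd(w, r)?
u divides gcd(w, r)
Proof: u divides k and k divides g, therefore u divides g. Since g = r, u divides r. Since u divides w, u divides gcd(w, r).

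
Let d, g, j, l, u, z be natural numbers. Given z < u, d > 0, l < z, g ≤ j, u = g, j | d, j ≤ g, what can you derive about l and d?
l < d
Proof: Since u = g and z < u, z < g. Since l < z, l < g. j ≤ g and g ≤ j, so j = g. Since j | d, g | d. Since d > 0, g ≤ d. Since l < g, l < d.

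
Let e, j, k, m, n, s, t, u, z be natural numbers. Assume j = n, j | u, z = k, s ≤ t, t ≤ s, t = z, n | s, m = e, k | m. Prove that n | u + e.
Since j = n and j | u, n | u. Because s ≤ t and t ≤ s, s = t. Because t = z, s = z. n | s, so n | z. From z = k, n | k. m = e and k | m, so k | e. n | k, so n | e. n | u, so n | u + e.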